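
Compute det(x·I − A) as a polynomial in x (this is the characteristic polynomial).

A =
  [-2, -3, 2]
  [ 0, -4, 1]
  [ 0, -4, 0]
x^3 + 6*x^2 + 12*x + 8

Expanding det(x·I − A) (e.g. by cofactor expansion or by noting that A is similar to its Jordan form J, which has the same characteristic polynomial as A) gives
  χ_A(x) = x^3 + 6*x^2 + 12*x + 8
which factors as (x + 2)^3. The eigenvalues (with algebraic multiplicities) are λ = -2 with multiplicity 3.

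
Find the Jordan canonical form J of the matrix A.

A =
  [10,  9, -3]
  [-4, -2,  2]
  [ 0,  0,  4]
J_2(4) ⊕ J_1(4)

The characteristic polynomial is
  det(x·I − A) = x^3 - 12*x^2 + 48*x - 64 = (x - 4)^3

Eigenvalues and multiplicities (the geometric multiplicity of λ is n − rank(A − λI), which equals the number of Jordan blocks for λ):
  λ = 4: algebraic multiplicity = 3, geometric multiplicity = 2

Determining the block sizes for each eigenvalue:
  λ = 4: 2 blocks summing to 3 forces exactly one block of size 2 and the rest size 1 → block sizes [2, 1]

Assembling the blocks gives a Jordan form
J =
  [4, 1, 0]
  [0, 4, 0]
  [0, 0, 4]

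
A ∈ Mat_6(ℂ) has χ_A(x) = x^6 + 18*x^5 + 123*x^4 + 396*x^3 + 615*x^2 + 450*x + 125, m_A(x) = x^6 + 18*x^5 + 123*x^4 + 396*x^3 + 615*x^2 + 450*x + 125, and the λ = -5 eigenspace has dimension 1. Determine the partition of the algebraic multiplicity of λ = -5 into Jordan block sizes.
Block sizes for λ = -5: [3]

Step 1 — from the characteristic polynomial, algebraic multiplicity of λ = -5 is 3. From dim ker(A − (-5)·I) = 1, there are exactly 1 Jordan blocks for λ = -5.
Step 2 — from the minimal polynomial, the factor (x + 5)^3 tells us the largest block for λ = -5 has size 3.
Step 3 — with total size 3, 1 blocks, and largest block 3, the block sizes (in nonincreasing order) are [3].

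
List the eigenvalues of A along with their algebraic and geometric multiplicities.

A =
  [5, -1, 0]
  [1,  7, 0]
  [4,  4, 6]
λ = 6: alg = 3, geom = 2

Step 1 — factor the characteristic polynomial to read off the algebraic multiplicities:
  χ_A(x) = (x - 6)^3

Step 2 — compute geometric multiplicities via the rank-nullity identity g(λ) = n − rank(A − λI):
  rank(A − (6)·I) = 1, so dim ker(A − (6)·I) = n − 1 = 2

Summary:
  λ = 6: algebraic multiplicity = 3, geometric multiplicity = 2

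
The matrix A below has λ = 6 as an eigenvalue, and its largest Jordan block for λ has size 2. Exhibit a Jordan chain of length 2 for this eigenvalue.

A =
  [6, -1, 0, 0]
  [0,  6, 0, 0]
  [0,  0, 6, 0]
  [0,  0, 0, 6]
A Jordan chain for λ = 6 of length 2:
v_1 = (-1, 0, 0, 0)ᵀ
v_2 = (0, 1, 0, 0)ᵀ

Let N = A − (6)·I. We want v_2 with N^2 v_2 = 0 but N^1 v_2 ≠ 0; then v_{j-1} := N · v_j for j = 2, …, 2.

Pick v_2 = (0, 1, 0, 0)ᵀ.
Then v_1 = N · v_2 = (-1, 0, 0, 0)ᵀ.

Sanity check: (A − (6)·I) v_1 = (0, 0, 0, 0)ᵀ = 0. ✓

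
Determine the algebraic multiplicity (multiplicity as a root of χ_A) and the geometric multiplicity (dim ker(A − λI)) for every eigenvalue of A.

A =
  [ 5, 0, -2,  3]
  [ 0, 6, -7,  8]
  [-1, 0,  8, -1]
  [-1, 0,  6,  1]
λ = 2: alg = 1, geom = 1; λ = 6: alg = 3, geom = 1

Step 1 — factor the characteristic polynomial to read off the algebraic multiplicities:
  χ_A(x) = (x - 6)^3*(x - 2)

Step 2 — compute geometric multiplicities via the rank-nullity identity g(λ) = n − rank(A − λI):
  rank(A − (2)·I) = 3, so dim ker(A − (2)·I) = n − 3 = 1
  rank(A − (6)·I) = 3, so dim ker(A − (6)·I) = n − 3 = 1

Summary:
  λ = 2: algebraic multiplicity = 1, geometric multiplicity = 1
  λ = 6: algebraic multiplicity = 3, geometric multiplicity = 1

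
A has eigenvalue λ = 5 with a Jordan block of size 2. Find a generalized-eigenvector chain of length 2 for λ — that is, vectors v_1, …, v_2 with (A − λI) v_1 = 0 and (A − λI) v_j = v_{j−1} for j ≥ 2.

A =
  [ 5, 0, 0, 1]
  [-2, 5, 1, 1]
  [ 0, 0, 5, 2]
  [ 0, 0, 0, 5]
A Jordan chain for λ = 5 of length 2:
v_1 = (0, -2, 0, 0)ᵀ
v_2 = (1, 0, 0, 0)ᵀ

Let N = A − (5)·I. We want v_2 with N^2 v_2 = 0 but N^1 v_2 ≠ 0; then v_{j-1} := N · v_j for j = 2, …, 2.

Pick v_2 = (1, 0, 0, 0)ᵀ.
Then v_1 = N · v_2 = (0, -2, 0, 0)ᵀ.

Sanity check: (A − (5)·I) v_1 = (0, 0, 0, 0)ᵀ = 0. ✓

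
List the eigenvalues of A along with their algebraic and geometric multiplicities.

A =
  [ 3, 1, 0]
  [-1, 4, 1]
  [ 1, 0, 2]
λ = 3: alg = 3, geom = 1

Step 1 — factor the characteristic polynomial to read off the algebraic multiplicities:
  χ_A(x) = (x - 3)^3

Step 2 — compute geometric multiplicities via the rank-nullity identity g(λ) = n − rank(A − λI):
  rank(A − (3)·I) = 2, so dim ker(A − (3)·I) = n − 2 = 1

Summary:
  λ = 3: algebraic multiplicity = 3, geometric multiplicity = 1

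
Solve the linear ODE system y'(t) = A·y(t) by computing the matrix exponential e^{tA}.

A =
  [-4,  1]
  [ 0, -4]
e^{tA} =
  [exp(-4*t), t*exp(-4*t)]
  [0, exp(-4*t)]

Strategy: write A = P · J · P⁻¹ where J is a Jordan canonical form, so e^{tA} = P · e^{tJ} · P⁻¹, and e^{tJ} can be computed block-by-block.

A has Jordan form
J =
  [-4,  1]
  [ 0, -4]
(up to reordering of blocks).

Per-block formulas:
  For a 2×2 Jordan block J_2(-4): exp(t · J_2(-4)) = e^(-4t)·(I + t·N), where N is the 2×2 nilpotent shift.

After assembling e^{tJ} and conjugating by P, we get:

e^{tA} =
  [exp(-4*t), t*exp(-4*t)]
  [0, exp(-4*t)]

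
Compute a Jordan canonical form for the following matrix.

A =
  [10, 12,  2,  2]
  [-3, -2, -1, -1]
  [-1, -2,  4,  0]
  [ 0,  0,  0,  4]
J_3(4) ⊕ J_1(4)

The characteristic polynomial is
  det(x·I − A) = x^4 - 16*x^3 + 96*x^2 - 256*x + 256 = (x - 4)^4

Eigenvalues and multiplicities (the geometric multiplicity of λ is n − rank(A − λI), which equals the number of Jordan blocks for λ):
  λ = 4: algebraic multiplicity = 4, geometric multiplicity = 2

Determining the block sizes for each eigenvalue:
  λ = 4: with am = 4 and gm = 2, the partition is not yet determined (e.g. several partitions of 4 into 2 parts exist). Let N = A − (4)·I. Computing rank(N^1) = 2, rank(N^2) = 1, rank(N^3) = 0; the number of blocks of size ≥ j is rank(N^{j−1}) − rank(N^j), giving [2, 1, 1]. So we have 1 block(s) of size 3, 1 block(s) of size 1 → block sizes [3, 1]

Assembling the blocks gives a Jordan form
J =
  [4, 1, 0, 0]
  [0, 4, 1, 0]
  [0, 0, 4, 0]
  [0, 0, 0, 4]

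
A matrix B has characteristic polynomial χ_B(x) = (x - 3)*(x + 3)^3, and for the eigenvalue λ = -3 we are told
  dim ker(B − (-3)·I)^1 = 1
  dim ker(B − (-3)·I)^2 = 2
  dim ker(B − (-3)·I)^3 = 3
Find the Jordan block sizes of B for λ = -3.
Block sizes for λ = -3: [3]

From the dimensions of kernels of powers, the number of Jordan blocks of size at least j is d_j − d_{j−1} where d_j = dim ker(N^j) (with d_0 = 0). Computing the differences gives [1, 1, 1].
The number of blocks of size exactly k is (#blocks of size ≥ k) − (#blocks of size ≥ k + 1), so the partition is: 1 block(s) of size 3.
In nonincreasing order the block sizes are [3].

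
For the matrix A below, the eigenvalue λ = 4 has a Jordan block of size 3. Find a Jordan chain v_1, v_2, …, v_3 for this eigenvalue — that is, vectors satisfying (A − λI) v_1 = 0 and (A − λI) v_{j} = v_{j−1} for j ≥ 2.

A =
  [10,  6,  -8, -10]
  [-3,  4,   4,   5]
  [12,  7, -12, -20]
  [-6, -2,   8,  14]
A Jordan chain for λ = 4 of length 3:
v_1 = (-18, 0, -21, 6)ᵀ
v_2 = (6, -3, 12, -6)ᵀ
v_3 = (1, 0, 0, 0)ᵀ

Let N = A − (4)·I. We want v_3 with N^3 v_3 = 0 but N^2 v_3 ≠ 0; then v_{j-1} := N · v_j for j = 3, …, 2.

Pick v_3 = (1, 0, 0, 0)ᵀ.
Then v_2 = N · v_3 = (6, -3, 12, -6)ᵀ.
Then v_1 = N · v_2 = (-18, 0, -21, 6)ᵀ.

Sanity check: (A − (4)·I) v_1 = (0, 0, 0, 0)ᵀ = 0. ✓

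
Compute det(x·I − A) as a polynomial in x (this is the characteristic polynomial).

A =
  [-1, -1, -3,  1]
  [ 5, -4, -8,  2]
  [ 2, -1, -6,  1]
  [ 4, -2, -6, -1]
x^4 + 12*x^3 + 54*x^2 + 108*x + 81

Expanding det(x·I − A) (e.g. by cofactor expansion or by noting that A is similar to its Jordan form J, which has the same characteristic polynomial as A) gives
  χ_A(x) = x^4 + 12*x^3 + 54*x^2 + 108*x + 81
which factors as (x + 3)^4. The eigenvalues (with algebraic multiplicities) are λ = -3 with multiplicity 4.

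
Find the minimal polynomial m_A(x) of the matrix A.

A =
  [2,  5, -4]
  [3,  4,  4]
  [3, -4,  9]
x^3 - 15*x^2 + 75*x - 125

The characteristic polynomial is χ_A(x) = (x - 5)^3, so the eigenvalues are known. The minimal polynomial is
  m_A(x) = Π_λ (x − λ)^{k_λ}
where k_λ is the size of the *largest* Jordan block for λ (equivalently, the smallest k with (A − λI)^k v = 0 for every generalised eigenvector v of λ).

  λ = 5: largest Jordan block has size 3, contributing (x − 5)^3

So m_A(x) = (x - 5)^3 = x^3 - 15*x^2 + 75*x - 125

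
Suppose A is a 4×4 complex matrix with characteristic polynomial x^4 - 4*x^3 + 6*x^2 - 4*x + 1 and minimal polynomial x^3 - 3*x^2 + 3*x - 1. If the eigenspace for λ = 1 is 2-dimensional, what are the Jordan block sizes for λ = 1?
Block sizes for λ = 1: [3, 1]

Step 1 — from the characteristic polynomial, algebraic multiplicity of λ = 1 is 4. From dim ker(A − (1)·I) = 2, there are exactly 2 Jordan blocks for λ = 1.
Step 2 — from the minimal polynomial, the factor (x − 1)^3 tells us the largest block for λ = 1 has size 3.
Step 3 — with total size 4, 2 blocks, and largest block 3, the block sizes (in nonincreasing order) are [3, 1].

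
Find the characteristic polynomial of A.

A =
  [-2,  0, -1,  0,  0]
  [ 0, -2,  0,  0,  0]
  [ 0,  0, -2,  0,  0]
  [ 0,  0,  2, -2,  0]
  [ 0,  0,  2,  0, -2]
x^5 + 10*x^4 + 40*x^3 + 80*x^2 + 80*x + 32

Expanding det(x·I − A) (e.g. by cofactor expansion or by noting that A is similar to its Jordan form J, which has the same characteristic polynomial as A) gives
  χ_A(x) = x^5 + 10*x^4 + 40*x^3 + 80*x^2 + 80*x + 32
which factors as (x + 2)^5. The eigenvalues (with algebraic multiplicities) are λ = -2 with multiplicity 5.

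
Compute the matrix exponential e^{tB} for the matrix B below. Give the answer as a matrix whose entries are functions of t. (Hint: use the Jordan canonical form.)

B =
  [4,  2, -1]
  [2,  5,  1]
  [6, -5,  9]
e^{tB} =
  [t^2*exp(6*t) - 2*t*exp(6*t) + exp(6*t), -t^2*exp(6*t)/2 + 2*t*exp(6*t), t^2*exp(6*t)/2 - t*exp(6*t)]
  [2*t*exp(6*t), -t*exp(6*t) + exp(6*t), t*exp(6*t)]
  [-2*t^2*exp(6*t) + 6*t*exp(6*t), t^2*exp(6*t) - 5*t*exp(6*t), -t^2*exp(6*t) + 3*t*exp(6*t) + exp(6*t)]

Strategy: write B = P · J · P⁻¹ where J is a Jordan canonical form, so e^{tB} = P · e^{tJ} · P⁻¹, and e^{tJ} can be computed block-by-block.

B has Jordan form
J =
  [6, 1, 0]
  [0, 6, 1]
  [0, 0, 6]
(up to reordering of blocks).

Per-block formulas:
  For a 3×3 Jordan block J_3(6): exp(t · J_3(6)) = e^(6t)·(I + t·N + (t^2/2)·N^2), where N is the 3×3 nilpotent shift.

After assembling e^{tJ} and conjugating by P, we get:

e^{tB} =
  [t^2*exp(6*t) - 2*t*exp(6*t) + exp(6*t), -t^2*exp(6*t)/2 + 2*t*exp(6*t), t^2*exp(6*t)/2 - t*exp(6*t)]
  [2*t*exp(6*t), -t*exp(6*t) + exp(6*t), t*exp(6*t)]
  [-2*t^2*exp(6*t) + 6*t*exp(6*t), t^2*exp(6*t) - 5*t*exp(6*t), -t^2*exp(6*t) + 3*t*exp(6*t) + exp(6*t)]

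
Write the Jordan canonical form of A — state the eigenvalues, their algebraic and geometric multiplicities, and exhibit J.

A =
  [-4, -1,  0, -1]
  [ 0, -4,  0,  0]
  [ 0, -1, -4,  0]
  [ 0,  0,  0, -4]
J_2(-4) ⊕ J_2(-4)

The characteristic polynomial is
  det(x·I − A) = x^4 + 16*x^3 + 96*x^2 + 256*x + 256 = (x + 4)^4

Eigenvalues and multiplicities (the geometric multiplicity of λ is n − rank(A − λI), which equals the number of Jordan blocks for λ):
  λ = -4: algebraic multiplicity = 4, geometric multiplicity = 2

Determining the block sizes for each eigenvalue:
  λ = -4: with am = 4 and gm = 2, the partition is not yet determined (e.g. several partitions of 4 into 2 parts exist). Let N = A − (-4)·I. Computing rank(N^1) = 2, rank(N^2) = 0; the number of blocks of size ≥ j is rank(N^{j−1}) − rank(N^j), giving [2, 2]. So we have 2 block(s) of size 2 → block sizes [2, 2]

Assembling the blocks gives a Jordan form
J =
  [-4,  1,  0,  0]
  [ 0, -4,  0,  0]
  [ 0,  0, -4,  1]
  [ 0,  0,  0, -4]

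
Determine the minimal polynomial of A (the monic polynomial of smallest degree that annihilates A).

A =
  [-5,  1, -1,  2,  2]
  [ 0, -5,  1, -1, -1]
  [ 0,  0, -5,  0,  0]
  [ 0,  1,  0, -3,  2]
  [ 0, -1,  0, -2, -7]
x^3 + 15*x^2 + 75*x + 125

The characteristic polynomial is χ_A(x) = (x + 5)^5, so the eigenvalues are known. The minimal polynomial is
  m_A(x) = Π_λ (x − λ)^{k_λ}
where k_λ is the size of the *largest* Jordan block for λ (equivalently, the smallest k with (A − λI)^k v = 0 for every generalised eigenvector v of λ).

  λ = -5: largest Jordan block has size 3, contributing (x + 5)^3

So m_A(x) = (x + 5)^3 = x^3 + 15*x^2 + 75*x + 125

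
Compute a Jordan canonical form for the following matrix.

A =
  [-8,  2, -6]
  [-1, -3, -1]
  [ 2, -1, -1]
J_3(-4)

The characteristic polynomial is
  det(x·I − A) = x^3 + 12*x^2 + 48*x + 64 = (x + 4)^3

Eigenvalues and multiplicities (the geometric multiplicity of λ is n − rank(A − λI), which equals the number of Jordan blocks for λ):
  λ = -4: algebraic multiplicity = 3, geometric multiplicity = 1

Determining the block sizes for each eigenvalue:
  λ = -4: one block (gm = 1), so the single block has size am = 3 → block sizes [3]

Assembling the blocks gives a Jordan form
J =
  [-4,  1,  0]
  [ 0, -4,  1]
  [ 0,  0, -4]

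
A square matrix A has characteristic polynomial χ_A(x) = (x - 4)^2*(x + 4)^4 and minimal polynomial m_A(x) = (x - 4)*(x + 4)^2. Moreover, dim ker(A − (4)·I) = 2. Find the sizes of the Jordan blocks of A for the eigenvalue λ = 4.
Block sizes for λ = 4: [1, 1]

Step 1 — from the characteristic polynomial, algebraic multiplicity of λ = 4 is 2. From dim ker(A − (4)·I) = 2, there are exactly 2 Jordan blocks for λ = 4.
Step 2 — from the minimal polynomial, the factor (x − 4) tells us the largest block for λ = 4 has size 1.
Step 3 — with total size 2, 2 blocks, and largest block 1, the block sizes (in nonincreasing order) are [1, 1].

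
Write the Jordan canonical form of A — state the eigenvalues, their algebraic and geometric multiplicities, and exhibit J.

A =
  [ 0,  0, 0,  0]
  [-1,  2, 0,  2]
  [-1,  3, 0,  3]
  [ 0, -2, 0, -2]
J_3(0) ⊕ J_1(0)

The characteristic polynomial is
  det(x·I − A) = x^4

Eigenvalues and multiplicities (the geometric multiplicity of λ is n − rank(A − λI), which equals the number of Jordan blocks for λ):
  λ = 0: algebraic multiplicity = 4, geometric multiplicity = 2

Determining the block sizes for each eigenvalue:
  λ = 0: with am = 4 and gm = 2, the partition is not yet determined (e.g. several partitions of 4 into 2 parts exist). Let N = A − (0)·I. Computing rank(N^1) = 2, rank(N^2) = 1, rank(N^3) = 0; the number of blocks of size ≥ j is rank(N^{j−1}) − rank(N^j), giving [2, 1, 1]. So we have 1 block(s) of size 3, 1 block(s) of size 1 → block sizes [3, 1]

Assembling the blocks gives a Jordan form
J =
  [0, 1, 0, 0]
  [0, 0, 1, 0]
  [0, 0, 0, 0]
  [0, 0, 0, 0]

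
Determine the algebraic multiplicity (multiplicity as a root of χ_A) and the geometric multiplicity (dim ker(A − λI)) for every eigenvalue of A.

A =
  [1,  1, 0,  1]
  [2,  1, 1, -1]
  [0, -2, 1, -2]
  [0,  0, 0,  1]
λ = 1: alg = 4, geom = 2

Step 1 — factor the characteristic polynomial to read off the algebraic multiplicities:
  χ_A(x) = (x - 1)^4

Step 2 — compute geometric multiplicities via the rank-nullity identity g(λ) = n − rank(A − λI):
  rank(A − (1)·I) = 2, so dim ker(A − (1)·I) = n − 2 = 2

Summary:
  λ = 1: algebraic multiplicity = 4, geometric multiplicity = 2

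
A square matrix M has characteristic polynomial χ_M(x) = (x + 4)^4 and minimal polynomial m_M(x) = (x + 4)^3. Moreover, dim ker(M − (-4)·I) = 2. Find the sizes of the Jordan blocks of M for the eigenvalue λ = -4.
Block sizes for λ = -4: [3, 1]

Step 1 — from the characteristic polynomial, algebraic multiplicity of λ = -4 is 4. From dim ker(M − (-4)·I) = 2, there are exactly 2 Jordan blocks for λ = -4.
Step 2 — from the minimal polynomial, the factor (x + 4)^3 tells us the largest block for λ = -4 has size 3.
Step 3 — with total size 4, 2 blocks, and largest block 3, the block sizes (in nonincreasing order) are [3, 1].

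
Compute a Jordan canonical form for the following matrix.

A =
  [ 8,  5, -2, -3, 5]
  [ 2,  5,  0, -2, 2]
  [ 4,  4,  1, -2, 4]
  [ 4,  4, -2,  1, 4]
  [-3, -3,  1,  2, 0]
J_3(3) ⊕ J_1(3) ⊕ J_1(3)

The characteristic polynomial is
  det(x·I − A) = x^5 - 15*x^4 + 90*x^3 - 270*x^2 + 405*x - 243 = (x - 3)^5

Eigenvalues and multiplicities (the geometric multiplicity of λ is n − rank(A − λI), which equals the number of Jordan blocks for λ):
  λ = 3: algebraic multiplicity = 5, geometric multiplicity = 3

Determining the block sizes for each eigenvalue:
  λ = 3: with am = 5 and gm = 3, the partition is not yet determined (e.g. several partitions of 5 into 3 parts exist). Let N = A − (3)·I. Computing rank(N^1) = 2, rank(N^2) = 1, rank(N^3) = 0; the number of blocks of size ≥ j is rank(N^{j−1}) − rank(N^j), giving [3, 1, 1]. So we have 1 block(s) of size 3, 2 block(s) of size 1 → block sizes [3, 1, 1]

Assembling the blocks gives a Jordan form
J =
  [3, 1, 0, 0, 0]
  [0, 3, 1, 0, 0]
  [0, 0, 3, 0, 0]
  [0, 0, 0, 3, 0]
  [0, 0, 0, 0, 3]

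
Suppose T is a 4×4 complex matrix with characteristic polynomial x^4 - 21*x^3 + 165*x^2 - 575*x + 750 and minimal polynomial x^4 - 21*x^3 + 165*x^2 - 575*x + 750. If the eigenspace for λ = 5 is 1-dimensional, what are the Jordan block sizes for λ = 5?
Block sizes for λ = 5: [3]

Step 1 — from the characteristic polynomial, algebraic multiplicity of λ = 5 is 3. From dim ker(T − (5)·I) = 1, there are exactly 1 Jordan blocks for λ = 5.
Step 2 — from the minimal polynomial, the factor (x − 5)^3 tells us the largest block for λ = 5 has size 3.
Step 3 — with total size 3, 1 blocks, and largest block 3, the block sizes (in nonincreasing order) are [3].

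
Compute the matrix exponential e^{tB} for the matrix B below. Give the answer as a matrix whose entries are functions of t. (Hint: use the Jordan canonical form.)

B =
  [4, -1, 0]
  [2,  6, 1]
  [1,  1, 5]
e^{tB} =
  [-t^2*exp(5*t)/2 - t*exp(5*t) + exp(5*t), -t*exp(5*t), -t^2*exp(5*t)/2]
  [t^2*exp(5*t)/2 + 2*t*exp(5*t), t*exp(5*t) + exp(5*t), t^2*exp(5*t)/2 + t*exp(5*t)]
  [t^2*exp(5*t)/2 + t*exp(5*t), t*exp(5*t), t^2*exp(5*t)/2 + exp(5*t)]

Strategy: write B = P · J · P⁻¹ where J is a Jordan canonical form, so e^{tB} = P · e^{tJ} · P⁻¹, and e^{tJ} can be computed block-by-block.

B has Jordan form
J =
  [5, 1, 0]
  [0, 5, 1]
  [0, 0, 5]
(up to reordering of blocks).

Per-block formulas:
  For a 3×3 Jordan block J_3(5): exp(t · J_3(5)) = e^(5t)·(I + t·N + (t^2/2)·N^2), where N is the 3×3 nilpotent shift.

After assembling e^{tJ} and conjugating by P, we get:

e^{tB} =
  [-t^2*exp(5*t)/2 - t*exp(5*t) + exp(5*t), -t*exp(5*t), -t^2*exp(5*t)/2]
  [t^2*exp(5*t)/2 + 2*t*exp(5*t), t*exp(5*t) + exp(5*t), t^2*exp(5*t)/2 + t*exp(5*t)]
  [t^2*exp(5*t)/2 + t*exp(5*t), t*exp(5*t), t^2*exp(5*t)/2 + exp(5*t)]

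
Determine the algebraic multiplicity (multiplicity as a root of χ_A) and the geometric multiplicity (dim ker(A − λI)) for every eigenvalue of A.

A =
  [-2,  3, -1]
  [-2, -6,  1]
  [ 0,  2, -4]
λ = -4: alg = 3, geom = 1

Step 1 — factor the characteristic polynomial to read off the algebraic multiplicities:
  χ_A(x) = (x + 4)^3

Step 2 — compute geometric multiplicities via the rank-nullity identity g(λ) = n − rank(A − λI):
  rank(A − (-4)·I) = 2, so dim ker(A − (-4)·I) = n − 2 = 1

Summary:
  λ = -4: algebraic multiplicity = 3, geometric multiplicity = 1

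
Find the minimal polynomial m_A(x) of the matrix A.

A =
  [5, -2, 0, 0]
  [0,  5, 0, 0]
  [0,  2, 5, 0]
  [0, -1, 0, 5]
x^2 - 10*x + 25

The characteristic polynomial is χ_A(x) = (x - 5)^4, so the eigenvalues are known. The minimal polynomial is
  m_A(x) = Π_λ (x − λ)^{k_λ}
where k_λ is the size of the *largest* Jordan block for λ (equivalently, the smallest k with (A − λI)^k v = 0 for every generalised eigenvector v of λ).

  λ = 5: largest Jordan block has size 2, contributing (x − 5)^2

So m_A(x) = (x - 5)^2 = x^2 - 10*x + 25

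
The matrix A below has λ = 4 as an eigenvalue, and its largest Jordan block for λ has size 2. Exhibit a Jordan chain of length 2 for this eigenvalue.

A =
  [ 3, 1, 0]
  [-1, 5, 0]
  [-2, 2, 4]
A Jordan chain for λ = 4 of length 2:
v_1 = (-1, -1, -2)ᵀ
v_2 = (1, 0, 0)ᵀ

Let N = A − (4)·I. We want v_2 with N^2 v_2 = 0 but N^1 v_2 ≠ 0; then v_{j-1} := N · v_j for j = 2, …, 2.

Pick v_2 = (1, 0, 0)ᵀ.
Then v_1 = N · v_2 = (-1, -1, -2)ᵀ.

Sanity check: (A − (4)·I) v_1 = (0, 0, 0)ᵀ = 0. ✓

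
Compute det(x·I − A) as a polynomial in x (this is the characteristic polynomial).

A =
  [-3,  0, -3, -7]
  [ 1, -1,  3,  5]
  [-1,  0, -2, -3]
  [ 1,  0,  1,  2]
x^4 + 4*x^3 + 6*x^2 + 4*x + 1

Expanding det(x·I − A) (e.g. by cofactor expansion or by noting that A is similar to its Jordan form J, which has the same characteristic polynomial as A) gives
  χ_A(x) = x^4 + 4*x^3 + 6*x^2 + 4*x + 1
which factors as (x + 1)^4. The eigenvalues (with algebraic multiplicities) are λ = -1 with multiplicity 4.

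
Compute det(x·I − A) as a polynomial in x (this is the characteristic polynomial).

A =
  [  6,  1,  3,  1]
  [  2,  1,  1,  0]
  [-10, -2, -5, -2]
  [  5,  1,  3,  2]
x^4 - 4*x^3 + 6*x^2 - 4*x + 1

Expanding det(x·I − A) (e.g. by cofactor expansion or by noting that A is similar to its Jordan form J, which has the same characteristic polynomial as A) gives
  χ_A(x) = x^4 - 4*x^3 + 6*x^2 - 4*x + 1
which factors as (x - 1)^4. The eigenvalues (with algebraic multiplicities) are λ = 1 with multiplicity 4.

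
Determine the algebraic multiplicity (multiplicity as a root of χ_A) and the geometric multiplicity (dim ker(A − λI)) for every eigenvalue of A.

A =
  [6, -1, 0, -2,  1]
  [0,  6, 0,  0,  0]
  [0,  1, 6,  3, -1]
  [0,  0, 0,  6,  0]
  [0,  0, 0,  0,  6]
λ = 6: alg = 5, geom = 3

Step 1 — factor the characteristic polynomial to read off the algebraic multiplicities:
  χ_A(x) = (x - 6)^5

Step 2 — compute geometric multiplicities via the rank-nullity identity g(λ) = n − rank(A − λI):
  rank(A − (6)·I) = 2, so dim ker(A − (6)·I) = n − 2 = 3

Summary:
  λ = 6: algebraic multiplicity = 5, geometric multiplicity = 3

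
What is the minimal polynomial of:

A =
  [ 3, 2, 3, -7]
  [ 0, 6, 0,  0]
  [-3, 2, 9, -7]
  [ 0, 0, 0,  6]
x^2 - 12*x + 36

The characteristic polynomial is χ_A(x) = (x - 6)^4, so the eigenvalues are known. The minimal polynomial is
  m_A(x) = Π_λ (x − λ)^{k_λ}
where k_λ is the size of the *largest* Jordan block for λ (equivalently, the smallest k with (A − λI)^k v = 0 for every generalised eigenvector v of λ).

  λ = 6: largest Jordan block has size 2, contributing (x − 6)^2

So m_A(x) = (x - 6)^2 = x^2 - 12*x + 36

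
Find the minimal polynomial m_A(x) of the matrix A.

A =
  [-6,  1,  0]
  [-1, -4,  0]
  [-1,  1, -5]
x^2 + 10*x + 25

The characteristic polynomial is χ_A(x) = (x + 5)^3, so the eigenvalues are known. The minimal polynomial is
  m_A(x) = Π_λ (x − λ)^{k_λ}
where k_λ is the size of the *largest* Jordan block for λ (equivalently, the smallest k with (A − λI)^k v = 0 for every generalised eigenvector v of λ).

  λ = -5: largest Jordan block has size 2, contributing (x + 5)^2

So m_A(x) = (x + 5)^2 = x^2 + 10*x + 25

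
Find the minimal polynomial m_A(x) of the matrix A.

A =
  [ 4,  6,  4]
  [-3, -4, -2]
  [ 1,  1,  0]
x^3

The characteristic polynomial is χ_A(x) = x^3, so the eigenvalues are known. The minimal polynomial is
  m_A(x) = Π_λ (x − λ)^{k_λ}
where k_λ is the size of the *largest* Jordan block for λ (equivalently, the smallest k with (A − λI)^k v = 0 for every generalised eigenvector v of λ).

  λ = 0: largest Jordan block has size 3, contributing (x − 0)^3

So m_A(x) = x^3 = x^3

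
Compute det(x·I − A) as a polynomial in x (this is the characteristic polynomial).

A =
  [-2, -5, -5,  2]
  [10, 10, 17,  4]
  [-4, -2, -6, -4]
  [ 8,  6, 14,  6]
x^4 - 8*x^3 + 24*x^2 - 32*x + 16

Expanding det(x·I − A) (e.g. by cofactor expansion or by noting that A is similar to its Jordan form J, which has the same characteristic polynomial as A) gives
  χ_A(x) = x^4 - 8*x^3 + 24*x^2 - 32*x + 16
which factors as (x - 2)^4. The eigenvalues (with algebraic multiplicities) are λ = 2 with multiplicity 4.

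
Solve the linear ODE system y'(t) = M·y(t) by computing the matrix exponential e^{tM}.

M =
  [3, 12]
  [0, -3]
e^{tM} =
  [exp(3*t), 2*exp(3*t) - 2*exp(-3*t)]
  [0, exp(-3*t)]

Strategy: write M = P · J · P⁻¹ where J is a Jordan canonical form, so e^{tM} = P · e^{tJ} · P⁻¹, and e^{tJ} can be computed block-by-block.

M has Jordan form
J =
  [-3, 0]
  [ 0, 3]
(up to reordering of blocks).

Per-block formulas:
  For a 1×1 block at λ = 3: exp(t · [3]) = [e^(3t)].
  For a 1×1 block at λ = -3: exp(t · [-3]) = [e^(-3t)].

After assembling e^{tJ} and conjugating by P, we get:

e^{tM} =
  [exp(3*t), 2*exp(3*t) - 2*exp(-3*t)]
  [0, exp(-3*t)]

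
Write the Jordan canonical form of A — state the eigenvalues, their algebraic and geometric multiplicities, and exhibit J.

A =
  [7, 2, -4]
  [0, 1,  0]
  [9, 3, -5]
J_2(1) ⊕ J_1(1)

The characteristic polynomial is
  det(x·I − A) = x^3 - 3*x^2 + 3*x - 1 = (x - 1)^3

Eigenvalues and multiplicities (the geometric multiplicity of λ is n − rank(A − λI), which equals the number of Jordan blocks for λ):
  λ = 1: algebraic multiplicity = 3, geometric multiplicity = 2

Determining the block sizes for each eigenvalue:
  λ = 1: 2 blocks summing to 3 forces exactly one block of size 2 and the rest size 1 → block sizes [2, 1]

Assembling the blocks gives a Jordan form
J =
  [1, 1, 0]
  [0, 1, 0]
  [0, 0, 1]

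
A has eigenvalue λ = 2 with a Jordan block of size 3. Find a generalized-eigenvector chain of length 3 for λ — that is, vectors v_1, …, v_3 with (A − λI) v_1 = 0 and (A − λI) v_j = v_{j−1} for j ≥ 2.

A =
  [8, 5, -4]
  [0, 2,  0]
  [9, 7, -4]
A Jordan chain for λ = 2 of length 3:
v_1 = (2, 0, 3)ᵀ
v_2 = (5, 0, 7)ᵀ
v_3 = (0, 1, 0)ᵀ

Let N = A − (2)·I. We want v_3 with N^3 v_3 = 0 but N^2 v_3 ≠ 0; then v_{j-1} := N · v_j for j = 3, …, 2.

Pick v_3 = (0, 1, 0)ᵀ.
Then v_2 = N · v_3 = (5, 0, 7)ᵀ.
Then v_1 = N · v_2 = (2, 0, 3)ᵀ.

Sanity check: (A − (2)·I) v_1 = (0, 0, 0)ᵀ = 0. ✓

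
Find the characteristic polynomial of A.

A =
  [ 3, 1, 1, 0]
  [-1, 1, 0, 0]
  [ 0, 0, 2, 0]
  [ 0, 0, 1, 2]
x^4 - 8*x^3 + 24*x^2 - 32*x + 16

Expanding det(x·I − A) (e.g. by cofactor expansion or by noting that A is similar to its Jordan form J, which has the same characteristic polynomial as A) gives
  χ_A(x) = x^4 - 8*x^3 + 24*x^2 - 32*x + 16
which factors as (x - 2)^4. The eigenvalues (with algebraic multiplicities) are λ = 2 with multiplicity 4.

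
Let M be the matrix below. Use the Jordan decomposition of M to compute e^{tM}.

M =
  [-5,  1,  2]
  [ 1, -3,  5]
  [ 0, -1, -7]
e^{tM} =
  [t^2*exp(-5*t)/2 + exp(-5*t), t*exp(-5*t), t^2*exp(-5*t)/2 + 2*t*exp(-5*t)]
  [t^2*exp(-5*t) + t*exp(-5*t), 2*t*exp(-5*t) + exp(-5*t), t^2*exp(-5*t) + 5*t*exp(-5*t)]
  [-t^2*exp(-5*t)/2, -t*exp(-5*t), -t^2*exp(-5*t)/2 - 2*t*exp(-5*t) + exp(-5*t)]

Strategy: write M = P · J · P⁻¹ where J is a Jordan canonical form, so e^{tM} = P · e^{tJ} · P⁻¹, and e^{tJ} can be computed block-by-block.

M has Jordan form
J =
  [-5,  1,  0]
  [ 0, -5,  1]
  [ 0,  0, -5]
(up to reordering of blocks).

Per-block formulas:
  For a 3×3 Jordan block J_3(-5): exp(t · J_3(-5)) = e^(-5t)·(I + t·N + (t^2/2)·N^2), where N is the 3×3 nilpotent shift.

After assembling e^{tJ} and conjugating by P, we get:

e^{tM} =
  [t^2*exp(-5*t)/2 + exp(-5*t), t*exp(-5*t), t^2*exp(-5*t)/2 + 2*t*exp(-5*t)]
  [t^2*exp(-5*t) + t*exp(-5*t), 2*t*exp(-5*t) + exp(-5*t), t^2*exp(-5*t) + 5*t*exp(-5*t)]
  [-t^2*exp(-5*t)/2, -t*exp(-5*t), -t^2*exp(-5*t)/2 - 2*t*exp(-5*t) + exp(-5*t)]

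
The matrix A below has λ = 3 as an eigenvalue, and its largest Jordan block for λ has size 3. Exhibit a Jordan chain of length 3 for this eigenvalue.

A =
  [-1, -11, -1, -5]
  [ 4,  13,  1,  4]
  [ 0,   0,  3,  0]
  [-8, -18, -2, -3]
A Jordan chain for λ = 3 of length 3:
v_1 = (12, -8, 0, 8)ᵀ
v_2 = (-4, 4, 0, -8)ᵀ
v_3 = (1, 0, 0, 0)ᵀ

Let N = A − (3)·I. We want v_3 with N^3 v_3 = 0 but N^2 v_3 ≠ 0; then v_{j-1} := N · v_j for j = 3, …, 2.

Pick v_3 = (1, 0, 0, 0)ᵀ.
Then v_2 = N · v_3 = (-4, 4, 0, -8)ᵀ.
Then v_1 = N · v_2 = (12, -8, 0, 8)ᵀ.

Sanity check: (A − (3)·I) v_1 = (0, 0, 0, 0)ᵀ = 0. ✓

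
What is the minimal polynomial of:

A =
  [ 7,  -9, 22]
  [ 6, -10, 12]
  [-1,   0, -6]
x^3 + 9*x^2 + 24*x + 16

The characteristic polynomial is χ_A(x) = (x + 1)*(x + 4)^2, so the eigenvalues are known. The minimal polynomial is
  m_A(x) = Π_λ (x − λ)^{k_λ}
where k_λ is the size of the *largest* Jordan block for λ (equivalently, the smallest k with (A − λI)^k v = 0 for every generalised eigenvector v of λ).

  λ = -4: largest Jordan block has size 2, contributing (x + 4)^2
  λ = -1: largest Jordan block has size 1, contributing (x + 1)

So m_A(x) = (x + 1)*(x + 4)^2 = x^3 + 9*x^2 + 24*x + 16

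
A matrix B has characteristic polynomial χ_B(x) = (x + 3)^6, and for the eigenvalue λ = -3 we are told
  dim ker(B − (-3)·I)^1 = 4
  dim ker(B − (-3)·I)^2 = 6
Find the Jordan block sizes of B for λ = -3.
Block sizes for λ = -3: [2, 2, 1, 1]

From the dimensions of kernels of powers, the number of Jordan blocks of size at least j is d_j − d_{j−1} where d_j = dim ker(N^j) (with d_0 = 0). Computing the differences gives [4, 2].
The number of blocks of size exactly k is (#blocks of size ≥ k) − (#blocks of size ≥ k + 1), so the partition is: 2 block(s) of size 1, 2 block(s) of size 2.
In nonincreasing order the block sizes are [2, 2, 1, 1].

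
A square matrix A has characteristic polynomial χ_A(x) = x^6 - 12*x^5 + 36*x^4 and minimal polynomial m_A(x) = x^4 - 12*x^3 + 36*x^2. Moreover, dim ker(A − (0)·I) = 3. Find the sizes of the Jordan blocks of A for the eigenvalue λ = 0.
Block sizes for λ = 0: [2, 1, 1]

Step 1 — from the characteristic polynomial, algebraic multiplicity of λ = 0 is 4. From dim ker(A − (0)·I) = 3, there are exactly 3 Jordan blocks for λ = 0.
Step 2 — from the minimal polynomial, the factor (x − 0)^2 tells us the largest block for λ = 0 has size 2.
Step 3 — with total size 4, 3 blocks, and largest block 2, the block sizes (in nonincreasing order) are [2, 1, 1].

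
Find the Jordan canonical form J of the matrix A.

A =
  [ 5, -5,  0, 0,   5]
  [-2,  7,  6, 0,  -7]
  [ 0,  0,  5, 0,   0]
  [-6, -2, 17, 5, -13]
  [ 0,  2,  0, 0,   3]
J_3(5) ⊕ J_2(5)

The characteristic polynomial is
  det(x·I − A) = x^5 - 25*x^4 + 250*x^3 - 1250*x^2 + 3125*x - 3125 = (x - 5)^5

Eigenvalues and multiplicities (the geometric multiplicity of λ is n − rank(A − λI), which equals the number of Jordan blocks for λ):
  λ = 5: algebraic multiplicity = 5, geometric multiplicity = 2

Determining the block sizes for each eigenvalue:
  λ = 5: with am = 5 and gm = 2, the partition is not yet determined (e.g. several partitions of 5 into 2 parts exist). Let N = A − (5)·I. Computing rank(N^1) = 3, rank(N^2) = 1, rank(N^3) = 0; the number of blocks of size ≥ j is rank(N^{j−1}) − rank(N^j), giving [2, 2, 1]. So we have 1 block(s) of size 3, 1 block(s) of size 2 → block sizes [3, 2]

Assembling the blocks gives a Jordan form
J =
  [5, 1, 0, 0, 0]
  [0, 5, 1, 0, 0]
  [0, 0, 5, 0, 0]
  [0, 0, 0, 5, 1]
  [0, 0, 0, 0, 5]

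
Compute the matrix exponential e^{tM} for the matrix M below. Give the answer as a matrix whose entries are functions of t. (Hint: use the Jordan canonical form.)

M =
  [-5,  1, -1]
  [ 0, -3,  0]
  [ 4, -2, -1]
e^{tM} =
  [-2*t*exp(-3*t) + exp(-3*t), t*exp(-3*t), -t*exp(-3*t)]
  [0, exp(-3*t), 0]
  [4*t*exp(-3*t), -2*t*exp(-3*t), 2*t*exp(-3*t) + exp(-3*t)]

Strategy: write M = P · J · P⁻¹ where J is a Jordan canonical form, so e^{tM} = P · e^{tJ} · P⁻¹, and e^{tJ} can be computed block-by-block.

M has Jordan form
J =
  [-3,  1,  0]
  [ 0, -3,  0]
  [ 0,  0, -3]
(up to reordering of blocks).

Per-block formulas:
  For a 1×1 block at λ = -3: exp(t · [-3]) = [e^(-3t)].
  For a 2×2 Jordan block J_2(-3): exp(t · J_2(-3)) = e^(-3t)·(I + t·N), where N is the 2×2 nilpotent shift.

After assembling e^{tJ} and conjugating by P, we get:

e^{tM} =
  [-2*t*exp(-3*t) + exp(-3*t), t*exp(-3*t), -t*exp(-3*t)]
  [0, exp(-3*t), 0]
  [4*t*exp(-3*t), -2*t*exp(-3*t), 2*t*exp(-3*t) + exp(-3*t)]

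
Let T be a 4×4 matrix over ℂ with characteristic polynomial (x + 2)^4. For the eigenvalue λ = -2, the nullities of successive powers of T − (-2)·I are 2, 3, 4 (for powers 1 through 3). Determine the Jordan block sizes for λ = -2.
Block sizes for λ = -2: [3, 1]

From the dimensions of kernels of powers, the number of Jordan blocks of size at least j is d_j − d_{j−1} where d_j = dim ker(N^j) (with d_0 = 0). Computing the differences gives [2, 1, 1].
The number of blocks of size exactly k is (#blocks of size ≥ k) − (#blocks of size ≥ k + 1), so the partition is: 1 block(s) of size 1, 1 block(s) of size 3.
In nonincreasing order the block sizes are [3, 1].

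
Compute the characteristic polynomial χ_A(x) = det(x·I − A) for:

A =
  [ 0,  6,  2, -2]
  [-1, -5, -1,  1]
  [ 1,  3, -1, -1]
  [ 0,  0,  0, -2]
x^4 + 8*x^3 + 24*x^2 + 32*x + 16

Expanding det(x·I − A) (e.g. by cofactor expansion or by noting that A is similar to its Jordan form J, which has the same characteristic polynomial as A) gives
  χ_A(x) = x^4 + 8*x^3 + 24*x^2 + 32*x + 16
which factors as (x + 2)^4. The eigenvalues (with algebraic multiplicities) are λ = -2 with multiplicity 4.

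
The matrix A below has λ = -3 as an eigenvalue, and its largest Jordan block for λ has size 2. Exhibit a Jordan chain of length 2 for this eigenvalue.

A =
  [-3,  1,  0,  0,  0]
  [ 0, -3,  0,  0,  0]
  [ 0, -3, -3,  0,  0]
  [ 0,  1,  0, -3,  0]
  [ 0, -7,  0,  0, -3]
A Jordan chain for λ = -3 of length 2:
v_1 = (1, 0, -3, 1, -7)ᵀ
v_2 = (0, 1, 0, 0, 0)ᵀ

Let N = A − (-3)·I. We want v_2 with N^2 v_2 = 0 but N^1 v_2 ≠ 0; then v_{j-1} := N · v_j for j = 2, …, 2.

Pick v_2 = (0, 1, 0, 0, 0)ᵀ.
Then v_1 = N · v_2 = (1, 0, -3, 1, -7)ᵀ.

Sanity check: (A − (-3)·I) v_1 = (0, 0, 0, 0, 0)ᵀ = 0. ✓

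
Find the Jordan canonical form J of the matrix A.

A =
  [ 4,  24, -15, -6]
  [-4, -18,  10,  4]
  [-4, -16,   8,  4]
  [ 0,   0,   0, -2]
J_2(-2) ⊕ J_1(-2) ⊕ J_1(-2)

The characteristic polynomial is
  det(x·I − A) = x^4 + 8*x^3 + 24*x^2 + 32*x + 16 = (x + 2)^4

Eigenvalues and multiplicities (the geometric multiplicity of λ is n − rank(A − λI), which equals the number of Jordan blocks for λ):
  λ = -2: algebraic multiplicity = 4, geometric multiplicity = 3

Determining the block sizes for each eigenvalue:
  λ = -2: 3 blocks summing to 4 forces exactly one block of size 2 and the rest size 1 → block sizes [2, 1, 1]

Assembling the blocks gives a Jordan form
J =
  [-2,  1,  0,  0]
  [ 0, -2,  0,  0]
  [ 0,  0, -2,  0]
  [ 0,  0,  0, -2]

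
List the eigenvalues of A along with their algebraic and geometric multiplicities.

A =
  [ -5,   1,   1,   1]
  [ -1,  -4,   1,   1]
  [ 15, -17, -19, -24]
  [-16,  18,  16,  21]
λ = -4: alg = 3, geom = 1; λ = 5: alg = 1, geom = 1

Step 1 — factor the characteristic polynomial to read off the algebraic multiplicities:
  χ_A(x) = (x - 5)*(x + 4)^3

Step 2 — compute geometric multiplicities via the rank-nullity identity g(λ) = n − rank(A − λI):
  rank(A − (-4)·I) = 3, so dim ker(A − (-4)·I) = n − 3 = 1
  rank(A − (5)·I) = 3, so dim ker(A − (5)·I) = n − 3 = 1

Summary:
  λ = -4: algebraic multiplicity = 3, geometric multiplicity = 1
  λ = 5: algebraic multiplicity = 1, geometric multiplicity = 1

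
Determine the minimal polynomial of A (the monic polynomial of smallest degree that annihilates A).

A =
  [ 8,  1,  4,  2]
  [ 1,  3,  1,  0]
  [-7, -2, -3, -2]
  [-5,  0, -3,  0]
x^3 - 6*x^2 + 12*x - 8

The characteristic polynomial is χ_A(x) = (x - 2)^4, so the eigenvalues are known. The minimal polynomial is
  m_A(x) = Π_λ (x − λ)^{k_λ}
where k_λ is the size of the *largest* Jordan block for λ (equivalently, the smallest k with (A − λI)^k v = 0 for every generalised eigenvector v of λ).

  λ = 2: largest Jordan block has size 3, contributing (x − 2)^3

So m_A(x) = (x - 2)^3 = x^3 - 6*x^2 + 12*x - 8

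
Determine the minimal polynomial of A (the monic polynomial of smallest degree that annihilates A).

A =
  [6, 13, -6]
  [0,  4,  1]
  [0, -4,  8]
x^3 - 18*x^2 + 108*x - 216

The characteristic polynomial is χ_A(x) = (x - 6)^3, so the eigenvalues are known. The minimal polynomial is
  m_A(x) = Π_λ (x − λ)^{k_λ}
where k_λ is the size of the *largest* Jordan block for λ (equivalently, the smallest k with (A − λI)^k v = 0 for every generalised eigenvector v of λ).

  λ = 6: largest Jordan block has size 3, contributing (x − 6)^3

So m_A(x) = (x - 6)^3 = x^3 - 18*x^2 + 108*x - 216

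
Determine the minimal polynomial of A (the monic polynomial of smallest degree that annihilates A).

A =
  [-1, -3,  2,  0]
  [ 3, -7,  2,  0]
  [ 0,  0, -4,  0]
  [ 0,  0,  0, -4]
x^2 + 8*x + 16

The characteristic polynomial is χ_A(x) = (x + 4)^4, so the eigenvalues are known. The minimal polynomial is
  m_A(x) = Π_λ (x − λ)^{k_λ}
where k_λ is the size of the *largest* Jordan block for λ (equivalently, the smallest k with (A − λI)^k v = 0 for every generalised eigenvector v of λ).

  λ = -4: largest Jordan block has size 2, contributing (x + 4)^2

So m_A(x) = (x + 4)^2 = x^2 + 8*x + 16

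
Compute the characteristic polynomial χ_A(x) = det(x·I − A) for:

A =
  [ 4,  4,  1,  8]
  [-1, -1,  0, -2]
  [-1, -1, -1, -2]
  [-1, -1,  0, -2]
x^4

Expanding det(x·I − A) (e.g. by cofactor expansion or by noting that A is similar to its Jordan form J, which has the same characteristic polynomial as A) gives
  χ_A(x) = x^4
which factors as x^4. The eigenvalues (with algebraic multiplicities) are λ = 0 with multiplicity 4.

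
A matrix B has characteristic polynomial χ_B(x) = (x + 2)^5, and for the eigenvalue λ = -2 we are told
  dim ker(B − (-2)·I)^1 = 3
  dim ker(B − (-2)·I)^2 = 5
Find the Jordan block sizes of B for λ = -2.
Block sizes for λ = -2: [2, 2, 1]

From the dimensions of kernels of powers, the number of Jordan blocks of size at least j is d_j − d_{j−1} where d_j = dim ker(N^j) (with d_0 = 0). Computing the differences gives [3, 2].
The number of blocks of size exactly k is (#blocks of size ≥ k) − (#blocks of size ≥ k + 1), so the partition is: 1 block(s) of size 1, 2 block(s) of size 2.
In nonincreasing order the block sizes are [2, 2, 1].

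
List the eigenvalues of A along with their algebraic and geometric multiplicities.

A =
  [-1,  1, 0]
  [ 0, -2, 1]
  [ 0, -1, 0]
λ = -1: alg = 3, geom = 1

Step 1 — factor the characteristic polynomial to read off the algebraic multiplicities:
  χ_A(x) = (x + 1)^3

Step 2 — compute geometric multiplicities via the rank-nullity identity g(λ) = n − rank(A − λI):
  rank(A − (-1)·I) = 2, so dim ker(A − (-1)·I) = n − 2 = 1

Summary:
  λ = -1: algebraic multiplicity = 3, geometric multiplicity = 1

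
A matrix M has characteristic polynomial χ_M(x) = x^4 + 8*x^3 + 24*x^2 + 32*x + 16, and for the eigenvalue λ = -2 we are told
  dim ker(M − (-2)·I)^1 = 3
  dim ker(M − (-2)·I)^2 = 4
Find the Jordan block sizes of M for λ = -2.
Block sizes for λ = -2: [2, 1, 1]

From the dimensions of kernels of powers, the number of Jordan blocks of size at least j is d_j − d_{j−1} where d_j = dim ker(N^j) (with d_0 = 0). Computing the differences gives [3, 1].
The number of blocks of size exactly k is (#blocks of size ≥ k) − (#blocks of size ≥ k + 1), so the partition is: 2 block(s) of size 1, 1 block(s) of size 2.
In nonincreasing order the block sizes are [2, 1, 1].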